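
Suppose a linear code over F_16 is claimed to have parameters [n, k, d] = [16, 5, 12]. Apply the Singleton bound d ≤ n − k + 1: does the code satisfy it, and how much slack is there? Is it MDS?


Singleton RHS = n − k + 1 = 12, slack = 0, bound satisfied, MDS.

Singleton bound: d ≤ n − k + 1.
Here n = 16, k = 5, so n − k + 1 = 12.
Given d = 12, check d ≤ 12: YES.
Slack = (n − k + 1) − d = 0.
The code is MDS (slack = 0).
Description: the claimed parameters are [16, 5, 12]_16; such a code would be MDS (meets Singleton bound).


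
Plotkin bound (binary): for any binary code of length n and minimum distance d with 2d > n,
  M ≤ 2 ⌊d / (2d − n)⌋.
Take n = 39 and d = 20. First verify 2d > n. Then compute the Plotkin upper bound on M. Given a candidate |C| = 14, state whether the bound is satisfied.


Plotkin bound M ≤ 40; given |C| = 14 ≤ bound (satisfied).

Check applicability: 2d = 40, n = 39.
2d − n = 1 > 0, so Plotkin applies.
Compute d/(2d−n) = 20/1 ≈ 20.0000.
⌊d/(2d−n)⌋ = 20.
Plotkin bound: M ≤ 2·20 = 40.
Given |C| = 14, check: satisfied.
This |C| is below the Plotkin bound.


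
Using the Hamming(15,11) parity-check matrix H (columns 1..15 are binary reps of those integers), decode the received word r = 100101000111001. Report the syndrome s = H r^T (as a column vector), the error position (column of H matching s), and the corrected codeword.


s = (0, 0, 0, 1)^T, error position = 1, corrected codeword c = 000101000111001

Compute s = H r^T mod 2 one row at a time:
  s_1 = 0 + 0 + 1 + 1 + 1 + 0 + 0 + 1 = 4 ≡ 0 (mod 2).
  s_2 = 1 + 0 + 1 + 0 + 1 + 0 + 0 + 1 = 4 ≡ 0 (mod 2).
  s_3 = 0 + 0 + 1 + 0 + 1 + 1 + 0 + 1 = 4 ≡ 0 (mod 2).
  s_4 = 1 + 0 + 0 + 0 + 0 + 1 + 0 + 1 = 3 ≡ 1 (mod 2).
s = (0, 0, 0, 1)^T — this equals column 1 of H (binary 0001), so error is at position 1.
Correct: flip bit 1 of r = 100101000111001 to get c = 000101000111001.


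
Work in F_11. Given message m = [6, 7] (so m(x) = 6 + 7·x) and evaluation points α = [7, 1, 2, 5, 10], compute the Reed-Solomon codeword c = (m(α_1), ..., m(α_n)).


c = [0, 2, 9, 8, 10]

Message polynomial: m(x) = 6 + 7·x (mod 11).
For each evaluation point α_i, compute m(α_i) mod 11:
  α_1 = 7: Horner steps 7 → 0, so m(7) = 0.
  α_2 = 1: Horner steps 7 → 2, so m(1) = 2.
  α_3 = 2: Horner steps 7 → 9, so m(2) = 9.
  α_4 = 5: Horner steps 7 → 8, so m(5) = 8.
  α_5 = 10: Horner steps 7 → 10, so m(10) = 10.
Codeword c = [0, 2, 9, 8, 10] ∈ F_11^5.


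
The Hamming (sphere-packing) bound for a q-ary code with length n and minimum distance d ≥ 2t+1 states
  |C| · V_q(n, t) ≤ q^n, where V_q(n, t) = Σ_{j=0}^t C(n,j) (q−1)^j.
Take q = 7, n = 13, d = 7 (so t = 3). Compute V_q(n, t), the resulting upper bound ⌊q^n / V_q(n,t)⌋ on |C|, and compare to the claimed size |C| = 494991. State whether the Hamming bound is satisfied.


V_q(n, t) = 64663, q^n = 96889010407, Hamming bound = 1498368, |C| = 494991 ≤ bound (satisfied).

Step 1: Compute V_q(n, t) = Σ_{j=0}^3 C(n, j) (q−1)^j.
  j = 0: C(13,0)·(6)^0 = 1·1 = 1.
  j = 1: C(13,1)·(6)^1 = 13·6 = 78.
  j = 2: C(13,2)·(6)^2 = 78·36 = 2808.
  j = 3: C(13,3)·(6)^3 = 286·216 = 61776.
  V_q(n, t) = 1 + 78 + 2808 + 61776 = 64663.
Step 2: q^n = 7^13 = 96889010407.
Step 3: Hamming bound ⌊q^n / V_q(n,t)⌋ = ⌊96889010407/64663⌋ = 1498368.
Step 4: Compare |C| = 494991 to 1498368: satisfied.
The claimed |C| lies below the Hamming bound.


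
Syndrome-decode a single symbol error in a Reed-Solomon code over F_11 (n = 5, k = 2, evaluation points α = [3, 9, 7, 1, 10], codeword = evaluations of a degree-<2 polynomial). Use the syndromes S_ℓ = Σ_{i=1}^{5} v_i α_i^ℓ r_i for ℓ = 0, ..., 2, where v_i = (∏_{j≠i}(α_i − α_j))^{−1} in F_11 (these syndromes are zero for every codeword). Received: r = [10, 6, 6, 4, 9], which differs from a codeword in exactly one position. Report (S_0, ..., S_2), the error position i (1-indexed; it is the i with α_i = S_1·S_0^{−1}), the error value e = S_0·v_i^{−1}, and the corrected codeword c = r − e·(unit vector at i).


S = (6, 9, 8), error at position 3, error magnitude e = 6, c = [10, 6, 0, 4, 9].

Step 1: column multipliers v_i = (∏_{j≠i}(α_i − α_j))^{−1} mod 11.
  i = 1 (α = 3): (3−9)(3−7)(3−1)(3−10) = (−6)·(−4)·2·(−7) = −336 ≡ 5, so v_1 = 5^{−1} = 9 (mod 11).
  i = 2 (α = 9): (9−3)(9−7)(9−1)(9−10) = 6·2·8·(−1) = −96 ≡ 3, so v_2 = 3^{−1} = 4 (mod 11).
  i = 3 (α = 7): (7−3)(7−9)(7−1)(7−10) = 4·(−2)·6·(−3) = 144 ≡ 1, so v_3 = 1^{−1} = 1 (mod 11).
  i = 4 (α = 1): (1−3)(1−9)(1−7)(1−10) = (−2)·(−8)·(−6)·(−9) = 864 ≡ 6, so v_4 = 6^{−1} = 2 (mod 11).
  i = 5 (α = 10): (10−3)(10−9)(10−7)(10−1) = 7·1·3·9 = 189 ≡ 2, so v_5 = 2^{−1} = 6 (mod 11).
  v = [9, 4, 1, 2, 6].
Step 2: syndromes of r = [10, 6, 6, 4, 9] (all sums mod 11).
  S_0 = Σ v_i r_i = 9·10 + 4·6 + 1·6 + 2·4 + 6·9 = 182 ≡ 6.
  S_1 = Σ v_i α_i r_i = 9·3·10 + 4·9·6 + 1·7·6 + 2·1·4 + 6·10·9 = 1076 ≡ 9.
  α_i^2 mod 11 = [9, 4, 5, 1, 1].
  S_2 = Σ v_i α_i^2 r_i = 9·9·10 + 4·4·6 + 1·5·6 + 2·1·4 + 6·1·9 = 998 ≡ 8.
  S = (6, 9, 8) ≠ 0, so r is not a codeword (an error is present).
Step 3: locate the error. For a single error e at position i, S_ℓ = v_i·e·α_i^ℓ, so α_err = S_1/S_0.
  S_0^{−1} = 6^{−1} = 2 (mod 11), so α_err = 9·2 = 18 ≡ 7 = α_3. Error position i = 3.
  Consistency check: S_2/S_1 = 8·5 = 40 ≡ 7 = α_err ✓ (single-error assumption holds).
Step 4: error magnitude e = S_0/v_3 = S_0·∏_{j≠3}(α_3 − α_j) = 6·1 = 6 ≡ 6 (mod 11).
Step 5: correct position 3: c_3 = r_3 − e = 6 − 6 ≡ 0 (mod 11). Hence c = [10, 6, 0, 4, 9].
  Check: interpolating c through the α_i gives m(x) = 1 + 3·x (degree < 2) with m(α_i) = c_i for every i, so c is indeed a codeword.


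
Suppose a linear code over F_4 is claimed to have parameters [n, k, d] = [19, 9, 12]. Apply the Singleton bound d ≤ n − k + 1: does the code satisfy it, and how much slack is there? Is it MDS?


Singleton RHS = n − k + 1 = 11, slack = -1, bound violated (no such code; not MDS).

Singleton bound: d ≤ n − k + 1.
Here n = 19, k = 9, so n − k + 1 = 11.
Given d = 12, check d ≤ 11: NO.
Slack = (n − k + 1) − d = -1.
The slack is negative: d = 12 exceeds n − k + 1 = 11 by 1, so the Singleton bound is violated and no linear [19, 9, 12]_4 code can exist. In particular it is not MDS (MDS requires d = n − k + 1 exactly).
Description: the claimed parameters are [19, 9, 12]_4; such a code would be impossible (violates the Singleton bound).


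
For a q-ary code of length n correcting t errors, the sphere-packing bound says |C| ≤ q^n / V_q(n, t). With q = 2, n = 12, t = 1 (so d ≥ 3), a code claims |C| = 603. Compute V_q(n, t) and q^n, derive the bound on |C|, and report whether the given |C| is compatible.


V_q(n, t) = 13, q^n = 4096, Hamming bound = 315, |C| = 603 > bound (violated).

Step 1: Compute V_q(n, t) = Σ_{j=0}^1 C(n, j) (q−1)^j.
  j = 0: C(12,0)·(1)^0 = 1·1 = 1.
  j = 1: C(12,1)·(1)^1 = 12·1 = 12.
  V_q(n, t) = 1 + 12 = 13.
Step 2: q^n = 2^12 = 4096.
Step 3: Hamming bound ⌊q^n / V_q(n,t)⌋ = ⌊4096/13⌋ = 315.
Step 4: Compare |C| = 603 to 315: violated.
The claimed |C| lies above the Hamming bound, so no 2-ary code of length 12 with d ≥ 3 can have 603 codewords.


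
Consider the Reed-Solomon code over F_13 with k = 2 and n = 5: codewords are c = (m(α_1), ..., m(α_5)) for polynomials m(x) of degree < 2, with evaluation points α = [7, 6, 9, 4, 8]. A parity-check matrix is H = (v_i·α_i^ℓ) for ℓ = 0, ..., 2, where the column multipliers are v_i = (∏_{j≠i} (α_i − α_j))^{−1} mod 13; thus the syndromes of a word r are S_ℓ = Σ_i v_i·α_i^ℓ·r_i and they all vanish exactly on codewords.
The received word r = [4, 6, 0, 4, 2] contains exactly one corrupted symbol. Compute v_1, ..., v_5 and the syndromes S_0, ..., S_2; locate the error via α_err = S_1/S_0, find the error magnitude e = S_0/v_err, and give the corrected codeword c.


S = (11, 5, 7), error at position 4, error magnitude e = 7, c = [4, 6, 0, 10, 2].

Step 1: column multipliers v_i = (∏_{j≠i}(α_i − α_j))^{−1} mod 13.
  i = 1 (α = 7): (7−6)(7−9)(7−4)(7−8) = 1·(−2)·3·(−1) = 6 ≡ 6, so v_1 = 6^{−1} = 11 (mod 13).
  i = 2 (α = 6): (6−7)(6−9)(6−4)(6−8) = (−1)·(−3)·2·(−2) = −12 ≡ 1, so v_2 = 1^{−1} = 1 (mod 13).
  i = 3 (α = 9): (9−7)(9−6)(9−4)(9−8) = 2·3·5·1 = 30 ≡ 4, so v_3 = 4^{−1} = 10 (mod 13).
  i = 4 (α = 4): (4−7)(4−6)(4−9)(4−8) = (−3)·(−2)·(−5)·(−4) = 120 ≡ 3, so v_4 = 3^{−1} = 9 (mod 13).
  i = 5 (α = 8): (8−7)(8−6)(8−9)(8−4) = 1·2·(−1)·4 = −8 ≡ 5, so v_5 = 5^{−1} = 8 (mod 13).
  v = [11, 1, 10, 9, 8].
Step 2: syndromes of r = [4, 6, 0, 4, 2] (all sums mod 13).
  S_0 = Σ v_i r_i = 11·4 + 1·6 + 10·0 + 9·4 + 8·2 = 102 ≡ 11.
  S_1 = Σ v_i α_i r_i = 11·7·4 + 1·6·6 + 10·9·0 + 9·4·4 + 8·8·2 = 616 ≡ 5.
  α_i^2 mod 13 = [10, 10, 3, 3, 12].
  S_2 = Σ v_i α_i^2 r_i = 11·10·4 + 1·10·6 + 10·3·0 + 9·3·4 + 8·12·2 = 800 ≡ 7.
  S = (11, 5, 7) ≠ 0, so r is not a codeword (an error is present).
Step 3: locate the error. For a single error e at position i, S_ℓ = v_i·e·α_i^ℓ, so α_err = S_1/S_0.
  S_0^{−1} = 11^{−1} = 6 (mod 13), so α_err = 5·6 = 30 ≡ 4 = α_4. Error position i = 4.
  Consistency check: S_2/S_1 = 7·8 = 56 ≡ 4 = α_err ✓ (single-error assumption holds).
Step 4: error magnitude e = S_0/v_4 = S_0·∏_{j≠4}(α_4 − α_j) = 11·3 = 33 ≡ 7 (mod 13).
Step 5: correct position 4: c_4 = r_4 − e = 4 − 7 ≡ 10 (mod 13). Hence c = [4, 6, 0, 10, 2].
  Check: interpolating c through the α_i gives m(x) = 5 + 11·x (degree < 2) with m(α_i) = c_i for every i, so c is indeed a codeword.


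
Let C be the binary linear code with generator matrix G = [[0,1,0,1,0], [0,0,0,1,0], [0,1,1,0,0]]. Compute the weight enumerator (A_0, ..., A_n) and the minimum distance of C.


Weight distribution: A_0 = 1, A_1 = 3, A_2 = 3, A_3 = 1. Minimum distance d = 1.

Enumerate all 2^3 = 8 messages m ∈ F_2^3.
For each, compute codeword c = mG in F_2^5, then tally its weight.
  m = 000 → c = 00000, weight = 0.
  m = 100 → c = 01010, weight = 2.
  m = 010 → c = 00010, weight = 1.
  m = 110 → c = 01000, weight = 1.
  m = 001 → c = 01100, weight = 2.
  m = 101 → c = 00110, weight = 2.
  m = 011 → c = 01110, weight = 3.
  m = 111 → c = 00100, weight = 1.
Tally weights:
  weight 0: 1 codewords.
  weight 1: 3 codewords.
  weight 2: 3 codewords.
  weight 3: 1 codewords.
Minimum distance d = smallest w > 0 with A_w > 0 = 1.
Sanity: Σ A_w = 8 = 2^3 = 8 ✓.


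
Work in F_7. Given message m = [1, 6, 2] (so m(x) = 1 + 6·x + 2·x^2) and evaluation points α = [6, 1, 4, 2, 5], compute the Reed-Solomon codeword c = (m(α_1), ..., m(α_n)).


c = [4, 2, 1, 0, 4]

Message polynomial: m(x) = 1 + 6·x + 2·x^2 (mod 7).
For each evaluation point α_i, compute m(α_i) mod 7:
  α_1 = 6: Horner steps 2 → 4 → 4, so m(6) = 4.
  α_2 = 1: Horner steps 2 → 1 → 2, so m(1) = 2.
  α_3 = 4: Horner steps 2 → 0 → 1, so m(4) = 1.
  α_4 = 2: Horner steps 2 → 3 → 0, so m(2) = 0.
  α_5 = 5: Horner steps 2 → 2 → 4, so m(5) = 4.
Codeword c = [4, 2, 1, 0, 4] ∈ F_7^5.


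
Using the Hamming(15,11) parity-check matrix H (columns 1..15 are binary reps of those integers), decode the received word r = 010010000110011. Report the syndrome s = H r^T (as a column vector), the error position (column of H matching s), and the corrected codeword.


s = (0, 1, 1, 1)^T, error position = 7, corrected codeword c = 010010100110011

Compute s = H r^T mod 2 one row at a time:
  s_1 = 0 + 0 + 1 + 1 + 0 + 0 + 1 + 1 = 4 ≡ 0 (mod 2).
  s_2 = 0 + 1 + 0 + 0 + 0 + 0 + 1 + 1 = 3 ≡ 1 (mod 2).
  s_3 = 1 + 0 + 0 + 0 + 1 + 1 + 1 + 1 = 5 ≡ 1 (mod 2).
  s_4 = 0 + 0 + 1 + 0 + 0 + 1 + 0 + 1 = 3 ≡ 1 (mod 2).
s = (0, 1, 1, 1)^T — this equals column 7 of H (binary 0111), so error is at position 7.
Correct: flip bit 7 of r = 010010000110011 to get c = 010010100110011.


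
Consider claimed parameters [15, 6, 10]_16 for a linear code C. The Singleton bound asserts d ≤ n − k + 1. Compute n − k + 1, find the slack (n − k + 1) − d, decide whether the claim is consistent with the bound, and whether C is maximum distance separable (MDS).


Singleton RHS = n − k + 1 = 10, slack = 0, bound satisfied, MDS.

Singleton bound: d ≤ n − k + 1.
Here n = 15, k = 6, so n − k + 1 = 10.
Given d = 10, check d ≤ 10: YES.
Slack = (n − k + 1) − d = 0.
The code is MDS (slack = 0).
Description: the claimed parameters are [15, 6, 10]_16; such a code would be MDS (meets Singleton bound).


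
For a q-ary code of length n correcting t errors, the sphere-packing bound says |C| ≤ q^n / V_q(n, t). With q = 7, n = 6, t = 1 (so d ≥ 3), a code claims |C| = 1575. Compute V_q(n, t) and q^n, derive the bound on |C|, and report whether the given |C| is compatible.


V_q(n, t) = 37, q^n = 117649, Hamming bound = 3179, |C| = 1575 ≤ bound (satisfied).

Step 1: Compute V_q(n, t) = Σ_{j=0}^1 C(n, j) (q−1)^j.
  j = 0: C(6,0)·(6)^0 = 1·1 = 1.
  j = 1: C(6,1)·(6)^1 = 6·6 = 36.
  V_q(n, t) = 1 + 36 = 37.
Step 2: q^n = 7^6 = 117649.
Step 3: Hamming bound ⌊q^n / V_q(n,t)⌋ = ⌊117649/37⌋ = 3179.
Step 4: Compare |C| = 1575 to 3179: satisfied.
The claimed |C| lies below the Hamming bound.


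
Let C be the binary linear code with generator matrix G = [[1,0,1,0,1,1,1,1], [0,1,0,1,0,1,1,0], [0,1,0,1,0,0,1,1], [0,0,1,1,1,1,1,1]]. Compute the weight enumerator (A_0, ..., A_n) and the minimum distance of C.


Weight distribution: A_0 = 1, A_2 = 2, A_4 = 9, A_6 = 4. Minimum distance d = 2.

Enumerate all 2^4 = 16 messages m ∈ F_2^4.
For each, compute codeword c = mG in F_2^8, then tally its weight.
  m = 0000 → c = 00000000, weight = 0.
  m = 1000 → c = 10101111, weight = 6.
  m = 0100 → c = 01010110, weight = 4.
  m = 1100 → c = 11111001, weight = 6.
  m = 0010 → c = 01010011, weight = 4.
  m = 1010 → c = 11111100, weight = 6.
  m = 0110 → c = 00000101, weight = 2.
  m = 1110 → c = 10101010, weight = 4.
  m = 0001 → c = 00111111, weight = 6.
  m = 1001 → c = 10010000, weight = 2.
  m = 0101 → c = 01101001, weight = 4.
  m = 1101 → c = 11000110, weight = 4.
  m = 0011 → c = 01101100, weight = 4.
  m = 1011 → c = 11000011, weight = 4.
  m = 0111 → c = 00111010, weight = 4.
  m = 1111 → c = 10010101, weight = 4.
Tally weights:
  weight 0: 1 codewords.
  weight 2: 2 codewords.
  weight 4: 9 codewords.
  weight 6: 4 codewords.
Minimum distance d = smallest w > 0 with A_w > 0 = 2.
Sanity: Σ A_w = 16 = 2^4 = 16 ✓.


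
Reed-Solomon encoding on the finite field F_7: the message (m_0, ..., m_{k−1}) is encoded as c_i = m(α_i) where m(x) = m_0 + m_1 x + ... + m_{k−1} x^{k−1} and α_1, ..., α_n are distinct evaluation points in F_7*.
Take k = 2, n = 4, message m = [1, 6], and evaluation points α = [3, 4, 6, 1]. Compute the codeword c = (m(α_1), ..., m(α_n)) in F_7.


c = [5, 4, 2, 0]

Message polynomial: m(x) = 1 + 6·x (mod 7).
For each evaluation point α_i, compute m(α_i) mod 7:
  α_1 = 3: Horner steps 6 → 5, so m(3) = 5.
  α_2 = 4: Horner steps 6 → 4, so m(4) = 4.
  α_3 = 6: Horner steps 6 → 2, so m(6) = 2.
  α_4 = 1: Horner steps 6 → 0, so m(1) = 0.
Codeword c = [5, 4, 2, 0] ∈ F_7^4.


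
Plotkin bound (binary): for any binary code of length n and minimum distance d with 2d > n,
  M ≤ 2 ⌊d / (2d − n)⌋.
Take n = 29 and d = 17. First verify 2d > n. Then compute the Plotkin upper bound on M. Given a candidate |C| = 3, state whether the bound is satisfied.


Plotkin bound M ≤ 6; given |C| = 3 ≤ bound (satisfied).

Check applicability: 2d = 34, n = 29.
2d − n = 5 > 0, so Plotkin applies.
Compute d/(2d−n) = 17/5 ≈ 3.4000.
⌊d/(2d−n)⌋ = 3.
Plotkin bound: M ≤ 2·3 = 6.
Given |C| = 3, check: satisfied.
This |C| is below the Plotkin bound.


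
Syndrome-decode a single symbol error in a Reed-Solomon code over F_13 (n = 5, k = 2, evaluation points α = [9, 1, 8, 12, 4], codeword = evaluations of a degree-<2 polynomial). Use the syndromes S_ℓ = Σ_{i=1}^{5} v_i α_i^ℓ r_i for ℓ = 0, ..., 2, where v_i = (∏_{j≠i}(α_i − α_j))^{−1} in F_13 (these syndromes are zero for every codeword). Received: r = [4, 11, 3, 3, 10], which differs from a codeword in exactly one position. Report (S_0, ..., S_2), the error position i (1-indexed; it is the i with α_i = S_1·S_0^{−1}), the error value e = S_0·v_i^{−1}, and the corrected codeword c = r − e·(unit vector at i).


S = (2, 3, 11), error at position 3, error magnitude e = 3, c = [4, 11, 0, 3, 10].

Step 1: column multipliers v_i = (∏_{j≠i}(α_i − α_j))^{−1} mod 13.
  i = 1 (α = 9): (9−1)(9−8)(9−12)(9−4) = 8·1·(−3)·5 = −120 ≡ 10, so v_1 = 10^{−1} = 4 (mod 13).
  i = 2 (α = 1): (1−9)(1−8)(1−12)(1−4) = (−8)·(−7)·(−11)·(−3) = 1848 ≡ 2, so v_2 = 2^{−1} = 7 (mod 13).
  i = 3 (α = 8): (8−9)(8−1)(8−12)(8−4) = (−1)·7·(−4)·4 = 112 ≡ 8, so v_3 = 8^{−1} = 5 (mod 13).
  i = 4 (α = 12): (12−9)(12−1)(12−8)(12−4) = 3·11·4·8 = 1056 ≡ 3, so v_4 = 3^{−1} = 9 (mod 13).
  i = 5 (α = 4): (4−9)(4−1)(4−8)(4−12) = (−5)·3·(−4)·(−8) = −480 ≡ 1, so v_5 = 1^{−1} = 1 (mod 13).
  v = [4, 7, 5, 9, 1].
Step 2: syndromes of r = [4, 11, 3, 3, 10] (all sums mod 13).
  S_0 = Σ v_i r_i = 4·4 + 7·11 + 5·3 + 9·3 + 1·10 = 145 ≡ 2.
  S_1 = Σ v_i α_i r_i = 4·9·4 + 7·1·11 + 5·8·3 + 9·12·3 + 1·4·10 = 705 ≡ 3.
  α_i^2 mod 13 = [3, 1, 12, 1, 3].
  S_2 = Σ v_i α_i^2 r_i = 4·3·4 + 7·1·11 + 5·12·3 + 9·1·3 + 1·3·10 = 362 ≡ 11.
  S = (2, 3, 11) ≠ 0, so r is not a codeword (an error is present).
Step 3: locate the error. For a single error e at position i, S_ℓ = v_i·e·α_i^ℓ, so α_err = S_1/S_0.
  S_0^{−1} = 2^{−1} = 7 (mod 13), so α_err = 3·7 = 21 ≡ 8 = α_3. Error position i = 3.
  Consistency check: S_2/S_1 = 11·9 = 99 ≡ 8 = α_err ✓ (single-error assumption holds).
Step 4: error magnitude e = S_0/v_3 = S_0·∏_{j≠3}(α_3 − α_j) = 2·8 = 16 ≡ 3 (mod 13).
Step 5: correct position 3: c_3 = r_3 − e = 3 − 3 ≡ 0 (mod 13). Hence c = [4, 11, 0, 3, 10].
  Check: interpolating c through the α_i gives m(x) = 7 + 4·x (degree < 2) with m(α_i) = c_i for every i, so c is indeed a codeword.


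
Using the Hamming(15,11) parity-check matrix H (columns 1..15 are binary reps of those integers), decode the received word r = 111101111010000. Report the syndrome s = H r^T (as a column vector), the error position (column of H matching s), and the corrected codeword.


s = (1, 1, 1, 1)^T, error position = 15, corrected codeword c = 111101111010001

Compute s = H r^T mod 2 one row at a time:
  s_1 = 1 + 1 + 0 + 1 + 0 + 0 + 0 + 0 = 3 ≡ 1 (mod 2).
  s_2 = 1 + 0 + 1 + 1 + 0 + 0 + 0 + 0 = 3 ≡ 1 (mod 2).
  s_3 = 1 + 1 + 1 + 1 + 0 + 1 + 0 + 0 = 5 ≡ 1 (mod 2).
  s_4 = 1 + 1 + 0 + 1 + 1 + 1 + 0 + 0 = 5 ≡ 1 (mod 2).
s = (1, 1, 1, 1)^T — this equals column 15 of H (binary 1111), so error is at position 15.
Correct: flip bit 15 of r = 111101111010000 to get c = 111101111010001.


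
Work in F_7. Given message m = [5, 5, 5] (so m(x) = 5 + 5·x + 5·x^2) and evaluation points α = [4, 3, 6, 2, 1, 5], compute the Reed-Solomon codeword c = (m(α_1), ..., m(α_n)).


c = [0, 2, 5, 0, 1, 1]

Message polynomial: m(x) = 5 + 5·x + 5·x^2 (mod 7).
For each evaluation point α_i, compute m(α_i) mod 7:
  α_1 = 4: Horner steps 5 → 4 → 0, so m(4) = 0.
  α_2 = 3: Horner steps 5 → 6 → 2, so m(3) = 2.
  α_3 = 6: Horner steps 5 → 0 → 5, so m(6) = 5.
  α_4 = 2: Horner steps 5 → 1 → 0, so m(2) = 0.
  α_5 = 1: Horner steps 5 → 3 → 1, so m(1) = 1.
  α_6 = 5: Horner steps 5 → 2 → 1, so m(5) = 1.
Codeword c = [0, 2, 5, 0, 1, 1] ∈ F_7^6.


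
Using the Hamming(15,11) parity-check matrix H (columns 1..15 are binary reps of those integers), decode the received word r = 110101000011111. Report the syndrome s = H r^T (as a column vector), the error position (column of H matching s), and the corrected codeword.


s = (1, 0, 1, 0)^T, error position = 10, corrected codeword c = 110101000111111

Compute s = H r^T mod 2 one row at a time:
  s_1 = 0 + 0 + 0 + 1 + 1 + 1 + 1 + 1 = 5 ≡ 1 (mod 2).
  s_2 = 1 + 0 + 1 + 0 + 1 + 1 + 1 + 1 = 6 ≡ 0 (mod 2).
  s_3 = 1 + 0 + 1 + 0 + 0 + 1 + 1 + 1 = 5 ≡ 1 (mod 2).
  s_4 = 1 + 0 + 0 + 0 + 0 + 1 + 1 + 1 = 4 ≡ 0 (mod 2).
s = (1, 0, 1, 0)^T — this equals column 10 of H (binary 1010), so error is at position 10.
Correct: flip bit 10 of r = 110101000011111 to get c = 110101000111111.


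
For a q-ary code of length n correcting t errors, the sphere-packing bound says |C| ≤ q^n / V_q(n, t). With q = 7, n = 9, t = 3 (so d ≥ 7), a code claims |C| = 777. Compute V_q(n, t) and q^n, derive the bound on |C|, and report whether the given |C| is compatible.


V_q(n, t) = 19495, q^n = 40353607, Hamming bound = 2069, |C| = 777 ≤ bound (satisfied).

Step 1: Compute V_q(n, t) = Σ_{j=0}^3 C(n, j) (q−1)^j.
  j = 0: C(9,0)·(6)^0 = 1·1 = 1.
  j = 1: C(9,1)·(6)^1 = 9·6 = 54.
  j = 2: C(9,2)·(6)^2 = 36·36 = 1296.
  j = 3: C(9,3)·(6)^3 = 84·216 = 18144.
  V_q(n, t) = 1 + 54 + 1296 + 18144 = 19495.
Step 2: q^n = 7^9 = 40353607.
Step 3: Hamming bound ⌊q^n / V_q(n,t)⌋ = ⌊40353607/19495⌋ = 2069.
Step 4: Compare |C| = 777 to 2069: satisfied.
The claimed |C| lies below the Hamming bound.


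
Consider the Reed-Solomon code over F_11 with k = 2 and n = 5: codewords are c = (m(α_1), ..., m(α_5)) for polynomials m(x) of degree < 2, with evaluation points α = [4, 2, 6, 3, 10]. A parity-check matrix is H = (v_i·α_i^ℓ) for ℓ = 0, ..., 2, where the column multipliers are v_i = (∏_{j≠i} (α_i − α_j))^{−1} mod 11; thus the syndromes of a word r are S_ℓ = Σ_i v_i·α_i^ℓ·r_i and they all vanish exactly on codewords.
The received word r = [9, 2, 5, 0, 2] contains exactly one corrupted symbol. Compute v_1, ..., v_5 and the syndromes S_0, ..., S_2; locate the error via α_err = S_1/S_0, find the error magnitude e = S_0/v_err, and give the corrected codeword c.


S = (8, 3, 8), error at position 5, error magnitude e = 5, c = [9, 2, 5, 0, 8].

Step 1: column multipliers v_i = (∏_{j≠i}(α_i − α_j))^{−1} mod 11.
  i = 1 (α = 4): (4−2)(4−6)(4−3)(4−10) = 2·(−2)·1·(−6) = 24 ≡ 2, so v_1 = 2^{−1} = 6 (mod 11).
  i = 2 (α = 2): (2−4)(2−6)(2−3)(2−10) = (−2)·(−4)·(−1)·(−8) = 64 ≡ 9, so v_2 = 9^{−1} = 5 (mod 11).
  i = 3 (α = 6): (6−4)(6−2)(6−3)(6−10) = 2·4·3·(−4) = −96 ≡ 3, so v_3 = 3^{−1} = 4 (mod 11).
  i = 4 (α = 3): (3−4)(3−2)(3−6)(3−10) = (−1)·1·(−3)·(−7) = −21 ≡ 1, so v_4 = 1^{−1} = 1 (mod 11).
  i = 5 (α = 10): (10−4)(10−2)(10−6)(10−3) = 6·8·4·7 = 1344 ≡ 2, so v_5 = 2^{−1} = 6 (mod 11).
  v = [6, 5, 4, 1, 6].
Step 2: syndromes of r = [9, 2, 5, 0, 2] (all sums mod 11).
  S_0 = Σ v_i r_i = 6·9 + 5·2 + 4·5 + 1·0 + 6·2 = 96 ≡ 8.
  S_1 = Σ v_i α_i r_i = 6·4·9 + 5·2·2 + 4·6·5 + 1·3·0 + 6·10·2 = 476 ≡ 3.
  α_i^2 mod 11 = [5, 4, 3, 9, 1].
  S_2 = Σ v_i α_i^2 r_i = 6·5·9 + 5·4·2 + 4·3·5 + 1·9·0 + 6·1·2 = 382 ≡ 8.
  S = (8, 3, 8) ≠ 0, so r is not a codeword (an error is present).
Step 3: locate the error. For a single error e at position i, S_ℓ = v_i·e·α_i^ℓ, so α_err = S_1/S_0.
  S_0^{−1} = 8^{−1} = 7 (mod 11), so α_err = 3·7 = 21 ≡ 10 = α_5. Error position i = 5.
  Consistency check: S_2/S_1 = 8·4 = 32 ≡ 10 = α_err ✓ (single-error assumption holds).
Step 4: error magnitude e = S_0/v_5 = S_0·∏_{j≠5}(α_5 − α_j) = 8·2 = 16 ≡ 5 (mod 11).
Step 5: correct position 5: c_5 = r_5 − e = 2 − 5 ≡ 8 (mod 11). Hence c = [9, 2, 5, 0, 8].
  Check: interpolating c through the α_i gives m(x) = 6 + 9·x (degree < 2) with m(α_i) = c_i for every i, so c is indeed a codeword.


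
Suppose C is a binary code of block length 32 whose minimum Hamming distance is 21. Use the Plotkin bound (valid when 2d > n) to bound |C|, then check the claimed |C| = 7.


Plotkin bound M ≤ 4; given |C| = 7 > bound (violated).

Check applicability: 2d = 42, n = 32.
2d − n = 10 > 0, so Plotkin applies.
Compute d/(2d−n) = 21/10 ≈ 2.1000.
⌊d/(2d−n)⌋ = 2.
Plotkin bound: M ≤ 2·2 = 4.
Given |C| = 7, check: VIOLATED.
This |C| is above the Plotkin bound, so no binary code with n = 32, d = 21 and 7 codewords exists.


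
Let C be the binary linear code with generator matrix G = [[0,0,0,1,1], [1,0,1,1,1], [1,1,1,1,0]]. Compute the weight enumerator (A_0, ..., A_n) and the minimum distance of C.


Weight distribution: A_0 = 1, A_2 = 4, A_4 = 3. Minimum distance d = 2.

Enumerate all 2^3 = 8 messages m ∈ F_2^3.
For each, compute codeword c = mG in F_2^5, then tally its weight.
  m = 000 → c = 00000, weight = 0.
  m = 100 → c = 00011, weight = 2.
  m = 010 → c = 10111, weight = 4.
  m = 110 → c = 10100, weight = 2.
  m = 001 → c = 11110, weight = 4.
  m = 101 → c = 11101, weight = 4.
  m = 011 → c = 01001, weight = 2.
  m = 111 → c = 01010, weight = 2.
Tally weights:
  weight 0: 1 codewords.
  weight 2: 4 codewords.
  weight 4: 3 codewords.
Minimum distance d = smallest w > 0 with A_w > 0 = 2.
Sanity: Σ A_w = 8 = 2^3 = 8 ✓.


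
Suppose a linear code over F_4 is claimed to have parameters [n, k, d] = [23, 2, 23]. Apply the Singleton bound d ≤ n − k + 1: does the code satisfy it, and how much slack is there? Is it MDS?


Singleton RHS = n − k + 1 = 22, slack = -1, bound violated (no such code; not MDS).

Singleton bound: d ≤ n − k + 1.
Here n = 23, k = 2, so n − k + 1 = 22.
Given d = 23, check d ≤ 22: NO.
Slack = (n − k + 1) − d = -1.
The slack is negative: d = 23 exceeds n − k + 1 = 22 by 1, so the Singleton bound is violated and no linear [23, 2, 23]_4 code can exist. In particular it is not MDS (MDS requires d = n − k + 1 exactly).
Description: the claimed parameters are [23, 2, 23]_4; such a code would be impossible (violates the Singleton bound).


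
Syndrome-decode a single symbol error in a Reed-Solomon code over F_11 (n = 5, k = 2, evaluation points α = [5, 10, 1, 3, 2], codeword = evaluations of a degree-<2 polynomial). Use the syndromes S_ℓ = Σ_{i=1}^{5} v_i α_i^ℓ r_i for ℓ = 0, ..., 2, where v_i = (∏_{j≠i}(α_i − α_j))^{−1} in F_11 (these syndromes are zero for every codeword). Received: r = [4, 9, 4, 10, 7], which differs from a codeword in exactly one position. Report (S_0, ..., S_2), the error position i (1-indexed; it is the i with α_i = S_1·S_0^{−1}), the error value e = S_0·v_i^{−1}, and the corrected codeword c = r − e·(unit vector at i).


S = (10, 6, 8), error at position 1, error magnitude e = 10, c = [5, 9, 4, 10, 7].

Step 1: column multipliers v_i = (∏_{j≠i}(α_i − α_j))^{−1} mod 11.
  i = 1 (α = 5): (5−10)(5−1)(5−3)(5−2) = (−5)·4·2·3 = −120 ≡ 1, so v_1 = 1^{−1} = 1 (mod 11).
  i = 2 (α = 10): (10−5)(10−1)(10−3)(10−2) = 5·9·7·8 = 2520 ≡ 1, so v_2 = 1^{−1} = 1 (mod 11).
  i = 3 (α = 1): (1−5)(1−10)(1−3)(1−2) = (−4)·(−9)·(−2)·(−1) = 72 ≡ 6, so v_3 = 6^{−1} = 2 (mod 11).
  i = 4 (α = 3): (3−5)(3−10)(3−1)(3−2) = (−2)·(−7)·2·1 = 28 ≡ 6, so v_4 = 6^{−1} = 2 (mod 11).
  i = 5 (α = 2): (2−5)(2−10)(2−1)(2−3) = (−3)·(−8)·1·(−1) = −24 ≡ 9, so v_5 = 9^{−1} = 5 (mod 11).
  v = [1, 1, 2, 2, 5].
Step 2: syndromes of r = [4, 9, 4, 10, 7] (all sums mod 11).
  S_0 = Σ v_i r_i = 1·4 + 1·9 + 2·4 + 2·10 + 5·7 = 76 ≡ 10.
  S_1 = Σ v_i α_i r_i = 1·5·4 + 1·10·9 + 2·1·4 + 2·3·10 + 5·2·7 = 248 ≡ 6.
  α_i^2 mod 11 = [3, 1, 1, 9, 4].
  S_2 = Σ v_i α_i^2 r_i = 1·3·4 + 1·1·9 + 2·1·4 + 2·9·10 + 5·4·7 = 349 ≡ 8.
  S = (10, 6, 8) ≠ 0, so r is not a codeword (an error is present).
Step 3: locate the error. For a single error e at position i, S_ℓ = v_i·e·α_i^ℓ, so α_err = S_1/S_0.
  S_0^{−1} = 10^{−1} = 10 (mod 11), so α_err = 6·10 = 60 ≡ 5 = α_1. Error position i = 1.
  Consistency check: S_2/S_1 = 8·2 = 16 ≡ 5 = α_err ✓ (single-error assumption holds).
Step 4: error magnitude e = S_0/v_1 = S_0·∏_{j≠1}(α_1 − α_j) = 10·1 = 10 ≡ 10 (mod 11).
Step 5: correct position 1: c_1 = r_1 − e = 4 − 10 ≡ 5 (mod 11). Hence c = [5, 9, 4, 10, 7].
  Check: interpolating c through the α_i gives m(x) = 1 + 3·x (degree < 2) with m(α_i) = c_i for every i, so c is indeed a codeword.


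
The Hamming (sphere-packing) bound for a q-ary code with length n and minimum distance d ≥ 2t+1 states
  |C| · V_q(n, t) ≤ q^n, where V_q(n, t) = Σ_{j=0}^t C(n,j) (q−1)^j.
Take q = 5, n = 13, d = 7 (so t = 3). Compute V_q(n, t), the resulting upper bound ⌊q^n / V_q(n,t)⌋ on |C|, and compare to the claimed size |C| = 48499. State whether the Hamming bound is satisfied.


V_q(n, t) = 19605, q^n = 1220703125, Hamming bound = 62264, |C| = 48499 ≤ bound (satisfied).

Step 1: Compute V_q(n, t) = Σ_{j=0}^3 C(n, j) (q−1)^j.
  j = 0: C(13,0)·(4)^0 = 1·1 = 1.
  j = 1: C(13,1)·(4)^1 = 13·4 = 52.
  j = 2: C(13,2)·(4)^2 = 78·16 = 1248.
  j = 3: C(13,3)·(4)^3 = 286·64 = 18304.
  V_q(n, t) = 1 + 52 + 1248 + 18304 = 19605.
Step 2: q^n = 5^13 = 1220703125.
Step 3: Hamming bound ⌊q^n / V_q(n,t)⌋ = ⌊1220703125/19605⌋ = 62264.
Step 4: Compare |C| = 48499 to 62264: satisfied.
The claimed |C| lies below the Hamming bound.


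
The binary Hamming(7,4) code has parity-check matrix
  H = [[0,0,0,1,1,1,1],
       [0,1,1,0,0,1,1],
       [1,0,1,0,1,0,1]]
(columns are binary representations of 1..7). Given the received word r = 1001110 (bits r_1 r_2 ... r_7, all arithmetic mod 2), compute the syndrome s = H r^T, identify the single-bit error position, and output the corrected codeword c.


s = (1, 1, 0)^T, error position = 6, corrected codeword c = 1001100

Compute s = H r^T mod 2 one row at a time:
  s_1 = 1 + 1 + 1 + 0 = 3 ≡ 1 (mod 2).
  s_2 = 0 + 0 + 1 + 0 = 1 ≡ 1 (mod 2).
  s_3 = 1 + 0 + 1 + 0 = 2 ≡ 0 (mod 2).
s = (1, 1, 0)^T — this equals column 6 of H (binary 110), so error is at position 6.
Correct: flip bit 6 of r = 1001110 to get c = 1001100.


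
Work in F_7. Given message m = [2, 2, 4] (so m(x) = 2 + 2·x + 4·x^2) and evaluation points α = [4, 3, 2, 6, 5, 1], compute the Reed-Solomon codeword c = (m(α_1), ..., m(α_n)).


c = [4, 2, 1, 4, 0, 1]

Message polynomial: m(x) = 2 + 2·x + 4·x^2 (mod 7).
For each evaluation point α_i, compute m(α_i) mod 7:
  α_1 = 4: Horner steps 4 → 4 → 4, so m(4) = 4.
  α_2 = 3: Horner steps 4 → 0 → 2, so m(3) = 2.
  α_3 = 2: Horner steps 4 → 3 → 1, so m(2) = 1.
  α_4 = 6: Horner steps 4 → 5 → 4, so m(6) = 4.
  α_5 = 5: Horner steps 4 → 1 → 0, so m(5) = 0.
  α_6 = 1: Horner steps 4 → 6 → 1, so m(1) = 1.
Codeword c = [4, 2, 1, 4, 0, 1] ∈ F_7^6.


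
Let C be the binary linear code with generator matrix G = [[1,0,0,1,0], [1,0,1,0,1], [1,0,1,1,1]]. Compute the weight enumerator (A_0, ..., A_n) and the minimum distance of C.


Weight distribution: A_0 = 1, A_1 = 2, A_2 = 2, A_3 = 2, A_4 = 1. Minimum distance d = 1.

Enumerate all 2^3 = 8 messages m ∈ F_2^3.
For each, compute codeword c = mG in F_2^5, then tally its weight.
  m = 000 → c = 00000, weight = 0.
  m = 100 → c = 10010, weight = 2.
  m = 010 → c = 10101, weight = 3.
  m = 110 → c = 00111, weight = 3.
  m = 001 → c = 10111, weight = 4.
  m = 101 → c = 00101, weight = 2.
  m = 011 → c = 00010, weight = 1.
  m = 111 → c = 10000, weight = 1.
Tally weights:
  weight 0: 1 codewords.
  weight 1: 2 codewords.
  weight 2: 2 codewords.
  weight 3: 2 codewords.
  weight 4: 1 codewords.
Minimum distance d = smallest w > 0 with A_w > 0 = 1.
Sanity: Σ A_w = 8 = 2^3 = 8 ✓.


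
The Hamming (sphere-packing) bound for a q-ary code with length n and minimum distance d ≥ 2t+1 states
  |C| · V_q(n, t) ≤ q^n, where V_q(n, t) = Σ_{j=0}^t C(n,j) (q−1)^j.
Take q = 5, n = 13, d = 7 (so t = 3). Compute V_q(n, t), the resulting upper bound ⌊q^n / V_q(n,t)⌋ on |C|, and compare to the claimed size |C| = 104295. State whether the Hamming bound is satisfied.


V_q(n, t) = 19605, q^n = 1220703125, Hamming bound = 62264, |C| = 104295 > bound (violated).

Step 1: Compute V_q(n, t) = Σ_{j=0}^3 C(n, j) (q−1)^j.
  j = 0: C(13,0)·(4)^0 = 1·1 = 1.
  j = 1: C(13,1)·(4)^1 = 13·4 = 52.
  j = 2: C(13,2)·(4)^2 = 78·16 = 1248.
  j = 3: C(13,3)·(4)^3 = 286·64 = 18304.
  V_q(n, t) = 1 + 52 + 1248 + 18304 = 19605.
Step 2: q^n = 5^13 = 1220703125.
Step 3: Hamming bound ⌊q^n / V_q(n,t)⌋ = ⌊1220703125/19605⌋ = 62264.
Step 4: Compare |C| = 104295 to 62264: violated.
The claimed |C| lies above the Hamming bound, so no 5-ary code of length 13 with d ≥ 7 can have 104295 codewords.


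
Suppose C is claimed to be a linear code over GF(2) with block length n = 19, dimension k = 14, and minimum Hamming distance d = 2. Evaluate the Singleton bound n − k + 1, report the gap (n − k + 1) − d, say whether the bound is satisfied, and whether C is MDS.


Singleton RHS = n − k + 1 = 6, slack = 4, bound satisfied, not MDS.

Singleton bound: d ≤ n − k + 1.
Here n = 19, k = 14, so n − k + 1 = 6.
Given d = 2, check d ≤ 6: YES.
Slack = (n − k + 1) − d = 4.
The code is NOT MDS (slack = 4 > 0).
Description: the claimed parameters are [19, 14, 2]_2; such a code would be non-MDS.


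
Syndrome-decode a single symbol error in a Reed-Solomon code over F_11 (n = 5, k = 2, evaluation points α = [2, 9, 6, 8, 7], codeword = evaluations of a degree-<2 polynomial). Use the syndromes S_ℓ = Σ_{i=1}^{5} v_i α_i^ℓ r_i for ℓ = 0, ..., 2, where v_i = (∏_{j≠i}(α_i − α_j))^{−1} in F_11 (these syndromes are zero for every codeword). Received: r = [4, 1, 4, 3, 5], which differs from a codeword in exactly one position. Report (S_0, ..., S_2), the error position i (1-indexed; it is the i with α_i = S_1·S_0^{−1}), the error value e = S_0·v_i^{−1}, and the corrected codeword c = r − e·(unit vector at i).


S = (7, 9, 10), error at position 3, error magnitude e = 8, c = [4, 1, 7, 3, 5].

Step 1: column multipliers v_i = (∏_{j≠i}(α_i − α_j))^{−1} mod 11.
  i = 1 (α = 2): (2−9)(2−6)(2−8)(2−7) = (−7)·(−4)·(−6)·(−5) = 840 ≡ 4, so v_1 = 4^{−1} = 3 (mod 11).
  i = 2 (α = 9): (9−2)(9−6)(9−8)(9−7) = 7·3·1·2 = 42 ≡ 9, so v_2 = 9^{−1} = 5 (mod 11).
  i = 3 (α = 6): (6−2)(6−9)(6−8)(6−7) = 4·(−3)·(−2)·(−1) = −24 ≡ 9, so v_3 = 9^{−1} = 5 (mod 11).
  i = 4 (α = 8): (8−2)(8−9)(8−6)(8−7) = 6·(−1)·2·1 = −12 ≡ 10, so v_4 = 10^{−1} = 10 (mod 11).
  i = 5 (α = 7): (7−2)(7−9)(7−6)(7−8) = 5·(−2)·1·(−1) = 10 ≡ 10, so v_5 = 10^{−1} = 10 (mod 11).
  v = [3, 5, 5, 10, 10].
Step 2: syndromes of r = [4, 1, 4, 3, 5] (all sums mod 11).
  S_0 = Σ v_i r_i = 3·4 + 5·1 + 5·4 + 10·3 + 10·5 = 117 ≡ 7.
  S_1 = Σ v_i α_i r_i = 3·2·4 + 5·9·1 + 5·6·4 + 10·8·3 + 10·7·5 = 779 ≡ 9.
  α_i^2 mod 11 = [4, 4, 3, 9, 5].
  S_2 = Σ v_i α_i^2 r_i = 3·4·4 + 5·4·1 + 5·3·4 + 10·9·3 + 10·5·5 = 648 ≡ 10.
  S = (7, 9, 10) ≠ 0, so r is not a codeword (an error is present).
Step 3: locate the error. For a single error e at position i, S_ℓ = v_i·e·α_i^ℓ, so α_err = S_1/S_0.
  S_0^{−1} = 7^{−1} = 8 (mod 11), so α_err = 9·8 = 72 ≡ 6 = α_3. Error position i = 3.
  Consistency check: S_2/S_1 = 10·5 = 50 ≡ 6 = α_err ✓ (single-error assumption holds).
Step 4: error magnitude e = S_0/v_3 = S_0·∏_{j≠3}(α_3 − α_j) = 7·9 = 63 ≡ 8 (mod 11).
Step 5: correct position 3: c_3 = r_3 − e = 4 − 8 ≡ 7 (mod 11). Hence c = [4, 1, 7, 3, 5].
  Check: interpolating c through the α_i gives m(x) = 8 + 9·x (degree < 2) with m(α_i) = c_i for every i, so c is indeed a codeword.


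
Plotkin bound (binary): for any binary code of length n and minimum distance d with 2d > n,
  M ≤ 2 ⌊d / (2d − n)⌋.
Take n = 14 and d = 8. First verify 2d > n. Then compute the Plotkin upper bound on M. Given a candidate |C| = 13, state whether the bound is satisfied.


Plotkin bound M ≤ 8; given |C| = 13 > bound (violated).

Check applicability: 2d = 16, n = 14.
2d − n = 2 > 0, so Plotkin applies.
Compute d/(2d−n) = 8/2 ≈ 4.0000.
⌊d/(2d−n)⌋ = 4.
Plotkin bound: M ≤ 2·4 = 8.
Given |C| = 13, check: VIOLATED.
This |C| is above the Plotkin bound, so no binary code with n = 14, d = 8 and 13 codewords exists.


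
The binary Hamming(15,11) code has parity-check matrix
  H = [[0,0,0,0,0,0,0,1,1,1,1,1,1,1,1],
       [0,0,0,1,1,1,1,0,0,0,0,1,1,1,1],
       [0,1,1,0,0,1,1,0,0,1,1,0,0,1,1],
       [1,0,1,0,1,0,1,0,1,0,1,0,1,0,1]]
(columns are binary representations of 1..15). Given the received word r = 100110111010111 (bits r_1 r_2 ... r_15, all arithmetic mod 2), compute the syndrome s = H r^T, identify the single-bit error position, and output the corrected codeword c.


s = (0, 0, 0, 1)^T, error position = 1, corrected codeword c = 000110111010111

Compute s = H r^T mod 2 one row at a time:
  s_1 = 1 + 1 + 0 + 1 + 0 + 1 + 1 + 1 = 6 ≡ 0 (mod 2).
  s_2 = 1 + 1 + 0 + 1 + 0 + 1 + 1 + 1 = 6 ≡ 0 (mod 2).
  s_3 = 0 + 0 + 0 + 1 + 0 + 1 + 1 + 1 = 4 ≡ 0 (mod 2).
  s_4 = 1 + 0 + 1 + 1 + 1 + 1 + 1 + 1 = 7 ≡ 1 (mod 2).
s = (0, 0, 0, 1)^T — this equals column 1 of H (binary 0001), so error is at position 1.
Correct: flip bit 1 of r = 100110111010111 to get c = 000110111010111.


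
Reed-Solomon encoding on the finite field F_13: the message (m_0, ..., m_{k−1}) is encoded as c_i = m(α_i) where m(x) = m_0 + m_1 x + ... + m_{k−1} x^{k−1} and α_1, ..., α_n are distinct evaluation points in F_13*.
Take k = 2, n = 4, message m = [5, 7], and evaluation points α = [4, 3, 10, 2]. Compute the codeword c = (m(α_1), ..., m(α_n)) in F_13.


c = [7, 0, 10, 6]

Message polynomial: m(x) = 5 + 7·x (mod 13).
For each evaluation point α_i, compute m(α_i) mod 13:
  α_1 = 4: Horner steps 7 → 7, so m(4) = 7.
  α_2 = 3: Horner steps 7 → 0, so m(3) = 0.
  α_3 = 10: Horner steps 7 → 10, so m(10) = 10.
  α_4 = 2: Horner steps 7 → 6, so m(2) = 6.
Codeword c = [7, 0, 10, 6] ∈ F_13^4.


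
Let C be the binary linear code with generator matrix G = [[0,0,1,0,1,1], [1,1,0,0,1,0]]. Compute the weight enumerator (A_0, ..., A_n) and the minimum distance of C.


Weight distribution: A_0 = 1, A_3 = 2, A_4 = 1. Minimum distance d = 3.

Enumerate all 2^2 = 4 messages m ∈ F_2^2.
For each, compute codeword c = mG in F_2^6, then tally its weight.
  m = 00 → c = 000000, weight = 0.
  m = 10 → c = 001011, weight = 3.
  m = 01 → c = 110010, weight = 3.
  m = 11 → c = 111001, weight = 4.
Tally weights:
  weight 0: 1 codewords.
  weight 3: 2 codewords.
  weight 4: 1 codewords.
Minimum distance d = smallest w > 0 with A_w > 0 = 3.
Sanity: Σ A_w = 4 = 2^2 = 4 ✓.


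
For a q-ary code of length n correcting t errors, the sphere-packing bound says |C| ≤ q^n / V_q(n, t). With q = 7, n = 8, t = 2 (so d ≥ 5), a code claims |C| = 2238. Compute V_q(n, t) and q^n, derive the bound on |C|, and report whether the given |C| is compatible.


V_q(n, t) = 1057, q^n = 5764801, Hamming bound = 5453, |C| = 2238 ≤ bound (satisfied).

Step 1: Compute V_q(n, t) = Σ_{j=0}^2 C(n, j) (q−1)^j.
  j = 0: C(8,0)·(6)^0 = 1·1 = 1.
  j = 1: C(8,1)·(6)^1 = 8·6 = 48.
  j = 2: C(8,2)·(6)^2 = 28·36 = 1008.
  V_q(n, t) = 1 + 48 + 1008 = 1057.
Step 2: q^n = 7^8 = 5764801.
Step 3: Hamming bound ⌊q^n / V_q(n,t)⌋ = ⌊5764801/1057⌋ = 5453.
Step 4: Compare |C| = 2238 to 5453: satisfied.
The claimed |C| lies below the Hamming bound.


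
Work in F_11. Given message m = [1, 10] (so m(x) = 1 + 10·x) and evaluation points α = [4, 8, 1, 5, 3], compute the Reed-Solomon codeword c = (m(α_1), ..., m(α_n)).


c = [8, 4, 0, 7, 9]

Message polynomial: m(x) = 1 + 10·x (mod 11).
For each evaluation point α_i, compute m(α_i) mod 11:
  α_1 = 4: Horner steps 10 → 8, so m(4) = 8.
  α_2 = 8: Horner steps 10 → 4, so m(8) = 4.
  α_3 = 1: Horner steps 10 → 0, so m(1) = 0.
  α_4 = 5: Horner steps 10 → 7, so m(5) = 7.
  α_5 = 3: Horner steps 10 → 9, so m(3) = 9.
Codeword c = [8, 4, 0, 7, 9] ∈ F_11^5.
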